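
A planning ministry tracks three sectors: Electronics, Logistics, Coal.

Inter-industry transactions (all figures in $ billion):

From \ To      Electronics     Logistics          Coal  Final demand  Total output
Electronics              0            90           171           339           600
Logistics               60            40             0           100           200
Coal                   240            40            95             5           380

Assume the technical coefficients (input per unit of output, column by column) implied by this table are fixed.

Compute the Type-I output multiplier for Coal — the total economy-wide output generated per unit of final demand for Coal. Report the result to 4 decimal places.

Technical coefficients a_ij = z_ij / X_j:
  a_EE = 0/600 = 0.00, a_LE = 60/600 = 0.10, a_CE = 240/600 = 0.40
  a_EL = 90/200 = 0.45, a_LL = 40/200 = 0.20, a_CL = 40/200 = 0.20
  a_EC = 171/380 = 0.45, a_LC = 0/380 = 0.00, a_CC = 95/380 = 0.25
I − A =
  [   1.00    -0.45    -0.45]
  [  -0.10     0.80     0.00]
  [  -0.40    -0.20     0.75]
Cofactors of I−A, C_ij = (−1)^(i+j)·(minor ij) (rows/columns in the sector order above):
  C_11 = (0.80)(0.75) − (0.00)(-0.20) = 0.6000
  C_12 = −[(-0.10)(0.75) − (0.00)(-0.40)] = 0.0750
  C_13 = (-0.10)(-0.20) − (0.80)(-0.40) = 0.3400
  C_21 = −[(-0.45)(0.75) − (-0.45)(-0.20)] = 0.4275
  C_22 = (1.00)(0.75) − (-0.45)(-0.40) = 0.5700
  C_23 = −[(1.00)(-0.20) − (-0.45)(-0.40)] = 0.3800
  C_31 = (-0.45)(0.00) − (-0.45)(0.80) = 0.3600
  C_32 = −[(1.00)(0.00) − (-0.45)(-0.10)] = 0.0450
  C_33 = (1.00)(0.80) − (-0.45)(-0.10) = 0.7550
det(I−A) = Σ_j (I−A)_1j·C_1j = (1.00)(0.6000) + (-0.45)(0.0750) + (-0.45)(0.3400) = 0.41325
adj(I−A) = Cᵀ =
  [ 0.6000   0.4275   0.3600]
  [ 0.0750   0.5700   0.0450]
  [ 0.3400   0.3800   0.7550]
(I − A)⁻¹ = adj(I−A) / det(I−A) ≈
  [   1.45191     1.03448     0.87114]
  [   0.18149     1.37931     0.10889]
  [   0.82275     0.91954     1.82698]
The output multiplier for sector j is the column-j sum of the Leontief inverse (I − A)⁻¹ = adj(I−A) / det(I−A).
Column C of adj(I−A): (0.3600, 0.0450, 0.7550); det(I−A) = 0.41325.
m_C = (0.3600 + 0.0450 + 0.7550) / 0.41325 = 1.16 / 0.41325 ≈ 2.8070.

m_C = 2.8070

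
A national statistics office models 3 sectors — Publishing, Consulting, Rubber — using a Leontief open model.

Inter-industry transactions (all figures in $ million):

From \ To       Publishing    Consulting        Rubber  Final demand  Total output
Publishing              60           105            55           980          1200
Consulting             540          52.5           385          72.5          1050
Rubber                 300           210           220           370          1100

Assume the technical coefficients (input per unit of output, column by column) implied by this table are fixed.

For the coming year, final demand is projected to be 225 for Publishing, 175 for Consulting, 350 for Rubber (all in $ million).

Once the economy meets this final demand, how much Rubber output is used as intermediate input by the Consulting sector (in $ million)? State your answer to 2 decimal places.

Technical coefficients a_ij = z_ij / X_j:
  a_PP = 60/1200 = 0.05, a_CP = 540/1200 = 0.45, a_RP = 300/1200 = 0.25
  a_PC = 105/1050 = 0.10, a_CC = 52.5/1050 = 0.05, a_RC = 210/1050 = 0.20
  a_PR = 55/1100 = 0.05, a_CR = 385/1100 = 0.35, a_RR = 220/1100 = 0.20
I − A =
  [   0.95    -0.10    -0.05]
  [  -0.45     0.95    -0.35]
  [  -0.25    -0.20     0.80]
Cofactors of I−A, C_ij = (−1)^(i+j)·(minor ij) (rows/columns in the sector order above):
  C_11 = (0.95)(0.80) − (-0.35)(-0.20) = 0.6900
  C_12 = −[(-0.45)(0.80) − (-0.35)(-0.25)] = 0.4475
  C_13 = (-0.45)(-0.20) − (0.95)(-0.25) = 0.3275
  C_21 = −[(-0.10)(0.80) − (-0.05)(-0.20)] = 0.0900
  C_22 = (0.95)(0.80) − (-0.05)(-0.25) = 0.7475
  C_23 = −[(0.95)(-0.20) − (-0.10)(-0.25)] = 0.2150
  C_31 = (-0.10)(-0.35) − (-0.05)(0.95) = 0.0825
  C_32 = −[(0.95)(-0.35) − (-0.05)(-0.45)] = 0.3550
  C_33 = (0.95)(0.95) − (-0.10)(-0.45) = 0.8575
det(I−A) = Σ_j (I−A)_1j·C_1j = (0.95)(0.6900) + (-0.10)(0.4475) + (-0.05)(0.3275) = 0.594375
adj(I−A) = Cᵀ =
  [ 0.6900   0.0900   0.0825]
  [ 0.4475   0.7475   0.3550]
  [ 0.3275   0.2150   0.8575]
(I − A)⁻¹ = adj(I−A) / det(I−A) ≈
  [   1.1609     0.1514     0.1388]
  [   0.7529     1.2576     0.5973]
  [   0.5510     0.3617     1.4427]
First solve x = (I − A)⁻¹ d = adj(I−A)·d / det(I−A); in particular x_C = (0.4475·225 + 0.7475·175 + 0.3550·350) / 0.594375 = 355.75 / 0.594375 ≈ 598.5279.
Intermediate flow from R to C: z_RC = a_RC · x_C = 0.20 × 355.75 / 0.594375 = 71.15 / 0.594375 ≈ 119.71.

z_RC = 119.71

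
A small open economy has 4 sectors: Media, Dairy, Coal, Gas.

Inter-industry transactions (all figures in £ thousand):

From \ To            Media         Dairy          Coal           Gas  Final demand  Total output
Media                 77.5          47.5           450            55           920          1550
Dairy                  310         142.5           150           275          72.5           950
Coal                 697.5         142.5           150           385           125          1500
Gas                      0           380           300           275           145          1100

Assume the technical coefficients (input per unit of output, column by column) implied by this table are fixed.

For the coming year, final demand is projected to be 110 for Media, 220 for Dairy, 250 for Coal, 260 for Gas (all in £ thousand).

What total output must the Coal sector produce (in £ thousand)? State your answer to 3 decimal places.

x_3 = 1140.004

Technical coefficients a_ij = z_ij / X_j:
  a_11 = 77.5/1550 = 0.05, a_21 = 310/1550 = 0.20, a_31 = 697.5/1550 = 0.45, a_41 = 0/1550 = 0.00
  a_12 = 47.5/950 = 0.05, a_22 = 142.5/950 = 0.15, a_32 = 142.5/950 = 0.15, a_42 = 380/950 = 0.40
  a_13 = 450/1500 = 0.30, a_23 = 150/1500 = 0.10, a_33 = 150/1500 = 0.10, a_43 = 300/1500 = 0.20
  a_14 = 55/1100 = 0.05, a_24 = 275/1100 = 0.25, a_34 = 385/1100 = 0.35, a_44 = 275/1100 = 0.25
I − A =
  [   0.95    -0.05    -0.30    -0.05]
  [  -0.20     0.85    -0.10    -0.25]
  [  -0.45    -0.15     0.90    -0.35]
  [   0.00    -0.40    -0.20     0.75]
Compute the cofactors C_ij = (−1)^(i+j)·(3×3 minor ij) of I−A; the adjugate is their transpose:
adj(I−A) = Cᵀ =
  [ 0.391500   0.125500   0.178000   0.151000]
  [ 0.177250   0.469000   0.165750   0.245500]
  [ 0.292375   0.265750   0.499125   0.341000]
  [ 0.172500   0.321000   0.221500   0.577500]
det(I−A) = Σ_j (I−A)_1j·C_1j = (0.95)(0.391500) + (-0.05)(0.177250) + (-0.30)(0.292375) + (-0.05)(0.172500) = 0.266725
(I − A)⁻¹ = adj(I−A) / det(I−A) ≈
  [   1.4678     0.4705     0.6674     0.5661]
  [   0.6645     1.7584     0.6214     0.9204]
  [   1.0962     0.9963     1.8713     1.2785]
  [   0.6467     1.2035     0.8304     2.1652]
x = (I − A)⁻¹ d = adj(I−A)·d / det(I−A), with det(I−A) = 0.266725:
  x_1 = (0.391500·110 + 0.125500·220 + 0.178000·250 + 0.151000·260) / 0.266725 = 154.435 / 0.266725 ≈ 579.005
  x_2 = (0.177250·110 + 0.469000·220 + 0.165750·250 + 0.245500·260) / 0.266725 = 227.945 / 0.266725 ≈ 854.607
  x_3 = (0.292375·110 + 0.265750·220 + 0.499125·250 + 0.341000·260) / 0.266725 = 304.0675 / 0.266725 ≈ 1140.004
  x_4 = (0.172500·110 + 0.321000·220 + 0.221500·250 + 0.577500·260) / 0.266725 = 295.12 / 0.266725 ≈ 1106.458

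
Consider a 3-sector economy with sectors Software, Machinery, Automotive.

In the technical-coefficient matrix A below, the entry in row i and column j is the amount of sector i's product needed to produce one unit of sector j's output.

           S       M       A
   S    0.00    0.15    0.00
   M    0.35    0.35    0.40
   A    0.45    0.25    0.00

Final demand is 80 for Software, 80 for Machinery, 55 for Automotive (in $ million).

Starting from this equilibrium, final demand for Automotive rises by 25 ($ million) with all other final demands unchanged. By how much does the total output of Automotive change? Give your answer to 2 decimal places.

Δx_A = 31.75

I − A =
  [   1.00    -0.15     0.00]
  [  -0.35     0.65    -0.40]
  [  -0.45    -0.25     1.00]
Cofactors of I−A, C_ij = (−1)^(i+j)·(minor ij) (rows/columns in the sector order above):
  C_11 = (0.65)(1.00) − (-0.40)(-0.25) = 0.5500
  C_12 = −[(-0.35)(1.00) − (-0.40)(-0.45)] = 0.5300
  C_13 = (-0.35)(-0.25) − (0.65)(-0.45) = 0.3800
  C_21 = −[(-0.15)(1.00) − (0.00)(-0.25)] = 0.1500
  C_22 = (1.00)(1.00) − (0.00)(-0.45) = 1.0000
  C_23 = −[(1.00)(-0.25) − (-0.15)(-0.45)] = 0.3175
  C_31 = (-0.15)(-0.40) − (0.00)(0.65) = 0.0600
  C_32 = −[(1.00)(-0.40) − (0.00)(-0.35)] = 0.4000
  C_33 = (1.00)(0.65) − (-0.15)(-0.35) = 0.5975
det(I−A) = Σ_j (I−A)_1j·C_1j = (1.00)(0.5500) + (-0.15)(0.5300) + (0.00)(0.3800) = 0.4705
adj(I−A) = Cᵀ =
  [ 0.5500   0.1500   0.0600]
  [ 0.5300   1.0000   0.4000]
  [ 0.3800   0.3175   0.5975]
(I − A)⁻¹ = adj(I−A) / det(I−A) ≈
  [   1.1690     0.3188     0.1275]
  [   1.1265     2.1254     0.8502]
  [   0.8077     0.6748     1.2699]
Δx = (I − A)⁻¹ Δd with Δd having +25 in the Automotive component and 0 elsewhere.
So Δx_A = L_AA · (+25), where L_AA = adj(I−A)_AA / det(I−A) = 0.5975 / 0.4705.
Δx_A = 0.5975 × (+25) / 0.4705 = 14.9375 / 0.4705 ≈ 31.75.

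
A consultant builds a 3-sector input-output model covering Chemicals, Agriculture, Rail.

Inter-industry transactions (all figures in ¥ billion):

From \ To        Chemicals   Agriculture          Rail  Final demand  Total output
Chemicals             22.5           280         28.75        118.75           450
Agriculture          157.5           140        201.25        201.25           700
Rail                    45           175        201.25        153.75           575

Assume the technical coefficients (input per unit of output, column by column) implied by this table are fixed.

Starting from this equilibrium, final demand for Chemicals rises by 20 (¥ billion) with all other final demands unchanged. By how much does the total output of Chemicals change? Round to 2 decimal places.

Δx_C = 29.08

Technical coefficients a_ij = z_ij / X_j:
  a_CC = 22.5/450 = 0.05, a_AC = 157.5/450 = 0.35, a_RC = 45/450 = 0.10
  a_CA = 280/700 = 0.40, a_AA = 140/700 = 0.20, a_RA = 175/700 = 0.25
  a_CR = 28.75/575 = 0.05, a_AR = 201.25/575 = 0.35, a_RR = 201.25/575 = 0.35
I − A =
  [   0.95    -0.40    -0.05]
  [  -0.35     0.80    -0.35]
  [  -0.10    -0.25     0.65]
Cofactors of I−A, C_ij = (−1)^(i+j)·(minor ij) (rows/columns in the sector order above):
  C_11 = (0.80)(0.65) − (-0.35)(-0.25) = 0.4325
  C_12 = −[(-0.35)(0.65) − (-0.35)(-0.10)] = 0.2625
  C_13 = (-0.35)(-0.25) − (0.80)(-0.10) = 0.1675
  C_21 = −[(-0.40)(0.65) − (-0.05)(-0.25)] = 0.2725
  C_22 = (0.95)(0.65) − (-0.05)(-0.10) = 0.6125
  C_23 = −[(0.95)(-0.25) − (-0.40)(-0.10)] = 0.2775
  C_31 = (-0.40)(-0.35) − (-0.05)(0.80) = 0.1800
  C_32 = −[(0.95)(-0.35) − (-0.05)(-0.35)] = 0.3500
  C_33 = (0.95)(0.80) − (-0.40)(-0.35) = 0.6200
det(I−A) = Σ_j (I−A)_1j·C_1j = (0.95)(0.4325) + (-0.40)(0.2625) + (-0.05)(0.1675) = 0.2975
adj(I−A) = Cᵀ =
  [ 0.4325   0.2725   0.1800]
  [ 0.2625   0.6125   0.3500]
  [ 0.1675   0.2775   0.6200]
(I − A)⁻¹ = adj(I−A) / det(I−A) ≈
  [   1.4538     0.9160     0.6050]
  [   0.8824     2.0588     1.1765]
  [   0.5630     0.9328     2.0840]
Δx = (I − A)⁻¹ Δd with Δd having +20 in the Chemicals component and 0 elsewhere.
So Δx_C = L_CC · (+20), where L_CC = adj(I−A)_CC / det(I−A) = 0.4325 / 0.2975.
Δx_C = 0.4325 × (+20) / 0.2975 = 8.65 / 0.2975 ≈ 29.08.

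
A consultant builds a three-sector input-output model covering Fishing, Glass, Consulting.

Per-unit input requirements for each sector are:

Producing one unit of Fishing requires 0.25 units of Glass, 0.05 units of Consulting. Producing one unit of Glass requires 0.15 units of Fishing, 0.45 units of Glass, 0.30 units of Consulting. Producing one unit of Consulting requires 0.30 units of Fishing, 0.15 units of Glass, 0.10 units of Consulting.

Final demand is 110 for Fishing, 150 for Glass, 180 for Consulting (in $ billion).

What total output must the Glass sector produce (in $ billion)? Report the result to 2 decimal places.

x_2 = 517.27

I − A =
  [   1.00    -0.15    -0.30]
  [  -0.25     0.55    -0.15]
  [  -0.05    -0.30     0.90]
Cofactors of I−A, C_ij = (−1)^(i+j)·(minor ij) (rows/columns in the sector order above):
  C_11 = (0.55)(0.90) − (-0.15)(-0.30) = 0.4500
  C_12 = −[(-0.25)(0.90) − (-0.15)(-0.05)] = 0.2325
  C_13 = (-0.25)(-0.30) − (0.55)(-0.05) = 0.1025
  C_21 = −[(-0.15)(0.90) − (-0.30)(-0.30)] = 0.2250
  C_22 = (1.00)(0.90) − (-0.30)(-0.05) = 0.8850
  C_23 = −[(1.00)(-0.30) − (-0.15)(-0.05)] = 0.3075
  C_31 = (-0.15)(-0.15) − (-0.30)(0.55) = 0.1875
  C_32 = −[(1.00)(-0.15) − (-0.30)(-0.25)] = 0.2250
  C_33 = (1.00)(0.55) − (-0.15)(-0.25) = 0.5125
det(I−A) = Σ_j (I−A)_1j·C_1j = (1.00)(0.4500) + (-0.15)(0.2325) + (-0.30)(0.1025) = 0.384375
adj(I−A) = Cᵀ =
  [ 0.4500   0.2250   0.1875]
  [ 0.2325   0.8850   0.2250]
  [ 0.1025   0.3075   0.5125]
(I − A)⁻¹ = adj(I−A) / det(I−A) ≈
  [   1.1707     0.5854     0.4878]
  [   0.6049     2.3024     0.5854]
  [   0.2667     0.8000     1.3333]
x = (I − A)⁻¹ d = adj(I−A)·d / det(I−A), with det(I−A) = 0.384375:
  x_1 = (0.4500·110 + 0.2250·150 + 0.1875·180) / 0.384375 = 117.00 / 0.384375 ≈ 304.39
  x_2 = (0.2325·110 + 0.8850·150 + 0.2250·180) / 0.384375 = 198.825 / 0.384375 ≈ 517.27
  x_3 = (0.1025·110 + 0.3075·150 + 0.5125·180) / 0.384375 = 149.65 / 0.384375 ≈ 389.33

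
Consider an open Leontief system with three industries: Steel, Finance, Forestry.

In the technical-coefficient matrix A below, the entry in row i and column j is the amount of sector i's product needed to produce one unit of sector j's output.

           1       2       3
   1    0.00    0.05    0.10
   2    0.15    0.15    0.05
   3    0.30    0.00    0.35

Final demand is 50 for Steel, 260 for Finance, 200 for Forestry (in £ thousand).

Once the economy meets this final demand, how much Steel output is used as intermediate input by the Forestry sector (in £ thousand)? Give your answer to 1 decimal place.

z_13 = 35.5

I − A =
  [   1.00    -0.05    -0.10]
  [  -0.15     0.85    -0.05]
  [  -0.30     0.00     0.65]
Cofactors of I−A, C_ij = (−1)^(i+j)·(minor ij) (rows/columns in the sector order above):
  C_11 = (0.85)(0.65) − (-0.05)(0.00) = 0.5525
  C_12 = −[(-0.15)(0.65) − (-0.05)(-0.30)] = 0.1125
  C_13 = (-0.15)(0.00) − (0.85)(-0.30) = 0.2550
  C_21 = −[(-0.05)(0.65) − (-0.10)(0.00)] = 0.0325
  C_22 = (1.00)(0.65) − (-0.10)(-0.30) = 0.6200
  C_23 = −[(1.00)(0.00) − (-0.05)(-0.30)] = 0.0150
  C_31 = (-0.05)(-0.05) − (-0.10)(0.85) = 0.0875
  C_32 = −[(1.00)(-0.05) − (-0.10)(-0.15)] = 0.0650
  C_33 = (1.00)(0.85) − (-0.05)(-0.15) = 0.8425
det(I−A) = Σ_j (I−A)_1j·C_1j = (1.00)(0.5525) + (-0.05)(0.1125) + (-0.10)(0.2550) = 0.521375
adj(I−A) = Cᵀ =
  [ 0.5525   0.0325   0.0875]
  [ 0.1125   0.6200   0.0650]
  [ 0.2550   0.0150   0.8425]
(I − A)⁻¹ = adj(I−A) / det(I−A) ≈
  [   1.0597     0.0623     0.1678]
  [   0.2158     1.1892     0.1247]
  [   0.4891     0.0288     1.6159]
First solve x = (I − A)⁻¹ d = adj(I−A)·d / det(I−A); in particular x_3 = (0.2550·50 + 0.0150·260 + 0.8425·200) / 0.521375 = 185.15 / 0.521375 ≈ 355.119.
Intermediate flow from 1 to 3: z_13 = a_13 · x_3 = 0.10 × 185.15 / 0.521375 = 18.515 / 0.521375 ≈ 35.5.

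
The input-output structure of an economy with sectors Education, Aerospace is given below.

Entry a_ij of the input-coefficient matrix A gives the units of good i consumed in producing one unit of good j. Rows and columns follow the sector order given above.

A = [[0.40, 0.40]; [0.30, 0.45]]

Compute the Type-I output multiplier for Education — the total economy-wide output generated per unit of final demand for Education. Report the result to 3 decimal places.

I − A =
  [   0.60    -0.40]
  [  -0.30     0.55]
det(I−A) = (0.60)(0.55) − (-0.40)(-0.30) = 0.2100
adj(I−A) = [[0.55, 0.40], [0.30, 0.60]]
(I − A)⁻¹ = adj(I−A) / det(I−A) ≈
  [   2.6190     1.9048]
  [   1.4286     2.8571]
The output multiplier for sector j is the column-j sum of the Leontief inverse (I − A)⁻¹ = adj(I−A) / det(I−A).
Column 1 of adj(I−A): (0.55, 0.30); det(I−A) = 0.2100.
m_1 = (0.55 + 0.30) / 0.2100 = 0.85 / 0.2100 ≈ 4.048.

m_1 = 4.048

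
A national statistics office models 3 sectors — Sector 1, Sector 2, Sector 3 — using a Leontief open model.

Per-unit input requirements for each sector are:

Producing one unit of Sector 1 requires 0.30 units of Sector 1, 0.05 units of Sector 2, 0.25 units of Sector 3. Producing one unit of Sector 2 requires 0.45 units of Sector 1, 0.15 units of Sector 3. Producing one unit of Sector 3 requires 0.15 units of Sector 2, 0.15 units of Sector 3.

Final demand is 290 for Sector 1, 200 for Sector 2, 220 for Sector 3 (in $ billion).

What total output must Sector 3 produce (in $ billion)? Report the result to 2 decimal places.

I − A =
  [   0.70    -0.45     0.00]
  [  -0.05     1.00    -0.15]
  [  -0.25    -0.15     0.85]
Cofactors of I−A, C_ij = (−1)^(i+j)·(minor ij) (rows/columns in the sector order above):
  C_11 = (1.00)(0.85) − (-0.15)(-0.15) = 0.8275
  C_12 = −[(-0.05)(0.85) − (-0.15)(-0.25)] = 0.0800
  C_13 = (-0.05)(-0.15) − (1.00)(-0.25) = 0.2575
  C_21 = −[(-0.45)(0.85) − (0.00)(-0.15)] = 0.3825
  C_22 = (0.70)(0.85) − (0.00)(-0.25) = 0.5950
  C_23 = −[(0.70)(-0.15) − (-0.45)(-0.25)] = 0.2175
  C_31 = (-0.45)(-0.15) − (0.00)(1.00) = 0.0675
  C_32 = −[(0.70)(-0.15) − (0.00)(-0.05)] = 0.1050
  C_33 = (0.70)(1.00) − (-0.45)(-0.05) = 0.6775
det(I−A) = Σ_j (I−A)_1j·C_1j = (0.70)(0.8275) + (-0.45)(0.0800) + (0.00)(0.2575) = 0.54325
adj(I−A) = Cᵀ =
  [ 0.8275   0.3825   0.0675]
  [ 0.0800   0.5950   0.1050]
  [ 0.2575   0.2175   0.6775]
(I − A)⁻¹ = adj(I−A) / det(I−A) ≈
  [   1.5232     0.7041     0.1243]
  [   0.1473     1.0953     0.1933]
  [   0.4740     0.4004     1.2471]
x = (I − A)⁻¹ d = adj(I−A)·d / det(I−A), with det(I−A) = 0.54325:
  x_1 = (0.8275·290 + 0.3825·200 + 0.0675·220) / 0.54325 = 331.325 / 0.54325 ≈ 609.89
  x_2 = (0.0800·290 + 0.5950·200 + 0.1050·220) / 0.54325 = 165.30 / 0.54325 ≈ 304.28
  x_3 = (0.2575·290 + 0.2175·200 + 0.6775·220) / 0.54325 = 267.225 / 0.54325 ≈ 491.90

x_3 = 491.90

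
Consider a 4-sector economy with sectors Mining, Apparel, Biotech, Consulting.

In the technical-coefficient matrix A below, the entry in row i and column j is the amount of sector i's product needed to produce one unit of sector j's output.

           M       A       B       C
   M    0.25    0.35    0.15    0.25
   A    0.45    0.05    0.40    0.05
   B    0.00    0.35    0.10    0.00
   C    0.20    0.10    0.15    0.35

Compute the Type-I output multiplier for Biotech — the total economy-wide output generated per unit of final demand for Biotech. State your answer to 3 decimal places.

m_B = 5.244

I − A =
  [   0.75    -0.35    -0.15    -0.25]
  [  -0.45     0.95    -0.40    -0.05]
  [   0.00    -0.35     0.90     0.00]
  [  -0.20    -0.10    -0.15     0.65]
Compute the cofactors C_ij = (−1)^(i+j)·(3×3 minor ij) of I−A; the adjugate is their transpose:
adj(I−A) = Cᵀ =
  [ 0.457625   0.274500   0.231125   0.197125]
  [ 0.272250   0.393750   0.242875   0.135000]
  [ 0.105875   0.153125   0.294750   0.052500]
  [ 0.207125   0.180375   0.176500   0.370875]
det(I−A) = Σ_j (I−A)_1j·C_1j = (0.75)(0.457625) + (-0.35)(0.272250) + (-0.15)(0.105875) + (-0.25)(0.207125) = 0.18026875
(I − A)⁻¹ = adj(I−A) / det(I−A) ≈
  [   2.5386     1.5227     1.2821     1.0935]
  [   1.5102     2.1842     1.3473     0.7489]
  [   0.5873     0.8494     1.6351     0.2912]
  [   1.1490     1.0006     0.9791     2.0573]
The output multiplier for sector j is the column-j sum of the Leontief inverse (I − A)⁻¹ = adj(I−A) / det(I−A).
Column B of adj(I−A): (0.231125, 0.242875, 0.294750, 0.176500); det(I−A) = 0.18026875.
m_B = (0.231125 + 0.242875 + 0.294750 + 0.176500) / 0.18026875 = 0.94525 / 0.18026875 ≈ 5.244.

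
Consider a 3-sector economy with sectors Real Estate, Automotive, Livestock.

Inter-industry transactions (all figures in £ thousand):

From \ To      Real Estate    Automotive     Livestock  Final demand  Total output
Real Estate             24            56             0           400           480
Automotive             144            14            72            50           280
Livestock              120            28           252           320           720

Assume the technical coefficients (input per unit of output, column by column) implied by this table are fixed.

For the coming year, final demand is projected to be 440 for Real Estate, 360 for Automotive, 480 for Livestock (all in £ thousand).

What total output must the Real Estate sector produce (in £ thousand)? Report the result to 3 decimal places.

Technical coefficients a_ij = z_ij / X_j:
  a_RR = 24/480 = 0.05, a_AR = 144/480 = 0.30, a_LR = 120/480 = 0.25
  a_RA = 56/280 = 0.20, a_AA = 14/280 = 0.05, a_LA = 28/280 = 0.10
  a_RL = 0/720 = 0.00, a_AL = 72/720 = 0.10, a_LL = 252/720 = 0.35
I − A =
  [   0.95    -0.20     0.00]
  [  -0.30     0.95    -0.10]
  [  -0.25    -0.10     0.65]
Cofactors of I−A, C_ij = (−1)^(i+j)·(minor ij) (rows/columns in the sector order above):
  C_11 = (0.95)(0.65) − (-0.10)(-0.10) = 0.6075
  C_12 = −[(-0.30)(0.65) − (-0.10)(-0.25)] = 0.2200
  C_13 = (-0.30)(-0.10) − (0.95)(-0.25) = 0.2675
  C_21 = −[(-0.20)(0.65) − (0.00)(-0.10)] = 0.1300
  C_22 = (0.95)(0.65) − (0.00)(-0.25) = 0.6175
  C_23 = −[(0.95)(-0.10) − (-0.20)(-0.25)] = 0.1450
  C_31 = (-0.20)(-0.10) − (0.00)(0.95) = 0.0200
  C_32 = −[(0.95)(-0.10) − (0.00)(-0.30)] = 0.0950
  C_33 = (0.95)(0.95) − (-0.20)(-0.30) = 0.8425
det(I−A) = Σ_j (I−A)_1j·C_1j = (0.95)(0.6075) + (-0.20)(0.2200) + (0.00)(0.2675) = 0.533125
adj(I−A) = Cᵀ =
  [ 0.6075   0.1300   0.0200]
  [ 0.2200   0.6175   0.0950]
  [ 0.2675   0.1450   0.8425]
(I − A)⁻¹ = adj(I−A) / det(I−A) ≈
  [   1.1395     0.2438     0.0375]
  [   0.4127     1.1583     0.1782]
  [   0.5018     0.2720     1.5803]
x = (I − A)⁻¹ d = adj(I−A)·d / det(I−A), with det(I−A) = 0.533125:
  x_R = (0.6075·440 + 0.1300·360 + 0.0200·480) / 0.533125 = 323.70 / 0.533125 ≈ 607.175
  x_A = (0.2200·440 + 0.6175·360 + 0.0950·480) / 0.533125 = 364.70 / 0.533125 ≈ 684.080
  x_L = (0.2675·440 + 0.1450·360 + 0.8425·480) / 0.533125 = 574.30 / 0.533125 ≈ 1077.233

x_R = 607.175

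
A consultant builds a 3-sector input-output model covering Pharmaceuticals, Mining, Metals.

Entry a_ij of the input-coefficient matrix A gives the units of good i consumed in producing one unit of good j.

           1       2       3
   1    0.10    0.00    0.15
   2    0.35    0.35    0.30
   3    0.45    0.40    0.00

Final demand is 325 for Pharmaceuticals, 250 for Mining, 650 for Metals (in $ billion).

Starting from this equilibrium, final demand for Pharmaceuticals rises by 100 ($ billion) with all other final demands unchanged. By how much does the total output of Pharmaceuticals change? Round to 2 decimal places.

Δx_1 = 128.60

I − A =
  [   0.90     0.00    -0.15]
  [  -0.35     0.65    -0.30]
  [  -0.45    -0.40     1.00]
Cofactors of I−A, C_ij = (−1)^(i+j)·(minor ij) (rows/columns in the sector order above):
  C_11 = (0.65)(1.00) − (-0.30)(-0.40) = 0.5300
  C_12 = −[(-0.35)(1.00) − (-0.30)(-0.45)] = 0.4850
  C_13 = (-0.35)(-0.40) − (0.65)(-0.45) = 0.4325
  C_21 = −[(0.00)(1.00) − (-0.15)(-0.40)] = 0.0600
  C_22 = (0.90)(1.00) − (-0.15)(-0.45) = 0.8325
  C_23 = −[(0.90)(-0.40) − (0.00)(-0.45)] = 0.3600
  C_31 = (0.00)(-0.30) − (-0.15)(0.65) = 0.0975
  C_32 = −[(0.90)(-0.30) − (-0.15)(-0.35)] = 0.3225
  C_33 = (0.90)(0.65) − (0.00)(-0.35) = 0.5850
det(I−A) = Σ_j (I−A)_1j·C_1j = (0.90)(0.5300) + (0.00)(0.4850) + (-0.15)(0.4325) = 0.412125
adj(I−A) = Cᵀ =
  [ 0.5300   0.0600   0.0975]
  [ 0.4850   0.8325   0.3225]
  [ 0.4325   0.3600   0.5850]
(I − A)⁻¹ = adj(I−A) / det(I−A) ≈
  [   1.2860     0.1456     0.2366]
  [   1.1768     2.0200     0.7825]
  [   1.0494     0.8735     1.4195]
Δx = (I − A)⁻¹ Δd with Δd having +100 in the Pharmaceuticals component and 0 elsewhere.
So Δx_1 = L_11 · (+100), where L_11 = adj(I−A)_11 / det(I−A) = 0.5300 / 0.412125.
Δx_1 = 0.5300 × (+100) / 0.412125 = 53.00 / 0.412125 ≈ 128.60.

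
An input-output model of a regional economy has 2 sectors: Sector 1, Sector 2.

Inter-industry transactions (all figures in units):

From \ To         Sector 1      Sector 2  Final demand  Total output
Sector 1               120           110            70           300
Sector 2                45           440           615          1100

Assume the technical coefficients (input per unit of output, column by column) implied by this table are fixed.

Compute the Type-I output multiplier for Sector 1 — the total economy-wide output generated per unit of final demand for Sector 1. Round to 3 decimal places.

m_1 = 2.174

Technical coefficients a_ij = z_ij / X_j:
  a_11 = 120/300 = 0.40, a_21 = 45/300 = 0.15
  a_12 = 110/1100 = 0.10, a_22 = 440/1100 = 0.40
I − A =
  [   0.60    -0.10]
  [  -0.15     0.60]
det(I−A) = (0.60)(0.60) − (-0.10)(-0.15) = 0.3450
adj(I−A) = [[0.60, 0.10], [0.15, 0.60]]
(I − A)⁻¹ = adj(I−A) / det(I−A) ≈
  [   1.7391     0.2899]
  [   0.4348     1.7391]
The output multiplier for sector j is the column-j sum of the Leontief inverse (I − A)⁻¹ = adj(I−A) / det(I−A).
Column 1 of adj(I−A): (0.60, 0.15); det(I−A) = 0.3450.
m_1 = (0.60 + 0.15) / 0.3450 = 0.75 / 0.3450 ≈ 2.174.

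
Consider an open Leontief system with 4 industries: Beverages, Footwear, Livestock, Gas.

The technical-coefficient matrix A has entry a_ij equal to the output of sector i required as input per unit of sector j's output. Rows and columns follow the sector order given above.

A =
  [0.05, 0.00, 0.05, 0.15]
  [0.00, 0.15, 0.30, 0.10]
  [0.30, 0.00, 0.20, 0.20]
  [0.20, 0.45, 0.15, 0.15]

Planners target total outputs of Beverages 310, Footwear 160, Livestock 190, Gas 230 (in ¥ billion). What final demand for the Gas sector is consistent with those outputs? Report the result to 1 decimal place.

d_G = 33.0

I − A =
  [   0.95     0.00    -0.05    -0.15]
  [   0.00     0.85    -0.30    -0.10]
  [  -0.30     0.00     0.80    -0.20]
  [  -0.20    -0.45    -0.15     0.85]
d = (I − A) x:
  d_B = (+0.95)·310 + (+0.00)·160 + (-0.05)·190 + (-0.15)·230 = 250.5
  d_F = (+0.00)·310 + (+0.85)·160 + (-0.30)·190 + (-0.10)·230 = 56.0
  d_L = (-0.30)·310 + (+0.00)·160 + (+0.80)·190 + (-0.20)·230 = 13.0
  d_G = (-0.20)·310 + (-0.45)·160 + (-0.15)·190 + (+0.85)·230 = 33.0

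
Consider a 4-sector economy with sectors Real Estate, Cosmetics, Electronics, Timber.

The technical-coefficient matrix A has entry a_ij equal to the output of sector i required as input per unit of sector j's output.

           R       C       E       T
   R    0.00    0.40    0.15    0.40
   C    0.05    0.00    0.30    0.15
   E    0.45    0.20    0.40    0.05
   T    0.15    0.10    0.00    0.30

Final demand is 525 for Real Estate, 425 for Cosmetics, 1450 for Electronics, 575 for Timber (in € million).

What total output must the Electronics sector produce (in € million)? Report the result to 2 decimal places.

I − A =
  [   1.00    -0.40    -0.15    -0.40]
  [  -0.05     1.00    -0.30    -0.15]
  [  -0.45    -0.20     0.60    -0.05]
  [  -0.15    -0.10     0.00     0.70]
Compute the cofactors C_ij = (−1)^(i+j)·(3×3 minor ij) of I−A; the adjugate is their transpose:
adj(I−A) = Cᵀ =
  [ 0.367500   0.213750   0.198750   0.270000]
  [ 0.131250   0.335625   0.200625   0.161250]
  [ 0.327500   0.280000   0.600000   0.290000]
  [ 0.097500   0.093750   0.071250   0.405000]
det(I−A) = Σ_j (I−A)_1j·C_1j = (1.00)(0.367500) + (-0.40)(0.131250) + (-0.15)(0.327500) + (-0.40)(0.097500) = 0.226875
(I − A)⁻¹ = adj(I−A) / det(I−A) ≈
  [   1.6198     0.9421     0.8760     1.1901]
  [   0.5785     1.4793     0.8843     0.7107]
  [   1.4435     1.2342     2.6446     1.2782]
  [   0.4298     0.4132     0.3140     1.7851]
x = (I − A)⁻¹ d = adj(I−A)·d / det(I−A), with det(I−A) = 0.226875:
  x_R = (0.367500·525 + 0.213750·425 + 0.198750·1450 + 0.270000·575) / 0.226875 = 727.21875 / 0.226875 ≈ 3205.37
  x_C = (0.131250·525 + 0.335625·425 + 0.200625·1450 + 0.161250·575) / 0.226875 = 595.171875 / 0.226875 ≈ 2623.35
  x_E = (0.327500·525 + 0.280000·425 + 0.600000·1450 + 0.290000·575) / 0.226875 = 1327.6875 / 0.226875 ≈ 5852.07
  x_T = (0.097500·525 + 0.093750·425 + 0.071250·1450 + 0.405000·575) / 0.226875 = 427.21875 / 0.226875 ≈ 1883.06

x_E = 5852.07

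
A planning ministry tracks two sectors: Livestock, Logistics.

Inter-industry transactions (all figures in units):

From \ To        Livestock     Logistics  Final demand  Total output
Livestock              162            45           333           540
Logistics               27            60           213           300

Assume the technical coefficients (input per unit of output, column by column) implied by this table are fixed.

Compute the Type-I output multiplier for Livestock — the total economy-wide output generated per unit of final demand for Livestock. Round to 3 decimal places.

m_1 = 1.538

Technical coefficients a_ij = z_ij / X_j:
  a_11 = 162/540 = 0.30, a_21 = 27/540 = 0.05
  a_12 = 45/300 = 0.15, a_22 = 60/300 = 0.20
I − A =
  [   0.70    -0.15]
  [  -0.05     0.80]
det(I−A) = (0.70)(0.80) − (-0.15)(-0.05) = 0.5525
adj(I−A) = [[0.80, 0.15], [0.05, 0.70]]
(I − A)⁻¹ = adj(I−A) / det(I−A) ≈
  [   1.4480     0.2715]
  [   0.0905     1.2670]
The output multiplier for sector j is the column-j sum of the Leontief inverse (I − A)⁻¹ = adj(I−A) / det(I−A).
Column 1 of adj(I−A): (0.80, 0.05); det(I−A) = 0.5525.
m_1 = (0.80 + 0.05) / 0.5525 = 0.85 / 0.5525 ≈ 1.538.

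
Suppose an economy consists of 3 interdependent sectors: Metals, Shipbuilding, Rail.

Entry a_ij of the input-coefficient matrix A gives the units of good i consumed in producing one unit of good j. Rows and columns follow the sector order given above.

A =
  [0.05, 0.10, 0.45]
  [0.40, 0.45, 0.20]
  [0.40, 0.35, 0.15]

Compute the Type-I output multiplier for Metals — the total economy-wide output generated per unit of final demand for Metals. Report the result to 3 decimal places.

m_1 = 6.782

I − A =
  [   0.95    -0.10    -0.45]
  [  -0.40     0.55    -0.20]
  [  -0.40    -0.35     0.85]
Cofactors of I−A, C_ij = (−1)^(i+j)·(minor ij) (rows/columns in the sector order above):
  C_11 = (0.55)(0.85) − (-0.20)(-0.35) = 0.3975
  C_12 = −[(-0.40)(0.85) − (-0.20)(-0.40)] = 0.4200
  C_13 = (-0.40)(-0.35) − (0.55)(-0.40) = 0.3600
  C_21 = −[(-0.10)(0.85) − (-0.45)(-0.35)] = 0.2425
  C_22 = (0.95)(0.85) − (-0.45)(-0.40) = 0.6275
  C_23 = −[(0.95)(-0.35) − (-0.10)(-0.40)] = 0.3725
  C_31 = (-0.10)(-0.20) − (-0.45)(0.55) = 0.2675
  C_32 = −[(0.95)(-0.20) − (-0.45)(-0.40)] = 0.3700
  C_33 = (0.95)(0.55) − (-0.10)(-0.40) = 0.4825
det(I−A) = Σ_j (I−A)_1j·C_1j = (0.95)(0.3975) + (-0.10)(0.4200) + (-0.45)(0.3600) = 0.173625
adj(I−A) = Cᵀ =
  [ 0.3975   0.2425   0.2675]
  [ 0.4200   0.6275   0.3700]
  [ 0.3600   0.3725   0.4825]
(I − A)⁻¹ = adj(I−A) / det(I−A) ≈
  [   2.2894     1.3967     1.5407]
  [   2.4190     3.6141     2.1310]
  [   2.0734     2.1454     2.7790]
The output multiplier for sector j is the column-j sum of the Leontief inverse (I − A)⁻¹ = adj(I−A) / det(I−A).
Column 1 of adj(I−A): (0.3975, 0.4200, 0.3600); det(I−A) = 0.173625.
m_1 = (0.3975 + 0.4200 + 0.3600) / 0.173625 = 1.1775 / 0.173625 ≈ 6.782.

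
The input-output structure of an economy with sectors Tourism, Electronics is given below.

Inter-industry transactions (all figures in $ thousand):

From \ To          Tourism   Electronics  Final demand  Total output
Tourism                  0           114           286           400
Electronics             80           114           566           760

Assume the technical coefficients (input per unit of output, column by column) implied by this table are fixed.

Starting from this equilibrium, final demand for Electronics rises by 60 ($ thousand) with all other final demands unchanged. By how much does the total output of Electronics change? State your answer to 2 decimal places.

Δx_E = 73.17

Technical coefficients a_ij = z_ij / X_j:
  a_TT = 0/400 = 0.00, a_ET = 80/400 = 0.20
  a_TE = 114/760 = 0.15, a_EE = 114/760 = 0.15
I − A =
  [   1.00    -0.15]
  [  -0.20     0.85]
det(I−A) = (1.00)(0.85) − (-0.15)(-0.20) = 0.8200
adj(I−A) = [[0.85, 0.15], [0.20, 1.00]]
(I − A)⁻¹ = adj(I−A) / det(I−A) ≈
  [   1.0366     0.1829]
  [   0.2439     1.2195]
Δx = (I − A)⁻¹ Δd with Δd having +60 in the Electronics component and 0 elsewhere.
So Δx_E = L_EE · (+60), where L_EE = adj(I−A)_EE / det(I−A) = 1.00 / 0.8200.
Δx_E = 1.00 × (+60) / 0.8200 = 60.00 / 0.8200 ≈ 73.17.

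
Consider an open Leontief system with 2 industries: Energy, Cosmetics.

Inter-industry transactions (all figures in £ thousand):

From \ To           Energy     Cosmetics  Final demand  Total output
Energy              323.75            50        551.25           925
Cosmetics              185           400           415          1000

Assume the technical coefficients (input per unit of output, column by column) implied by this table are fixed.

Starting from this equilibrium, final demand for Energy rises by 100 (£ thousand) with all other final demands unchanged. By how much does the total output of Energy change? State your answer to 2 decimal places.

Δx_1 = 157.89

Technical coefficients a_ij = z_ij / X_j:
  a_11 = 323.75/925 = 0.35, a_21 = 185/925 = 0.20
  a_12 = 50/1000 = 0.05, a_22 = 400/1000 = 0.40
I − A =
  [   0.65    -0.05]
  [  -0.20     0.60]
det(I−A) = (0.65)(0.60) − (-0.05)(-0.20) = 0.3800
adj(I−A) = [[0.60, 0.05], [0.20, 0.65]]
(I − A)⁻¹ = adj(I−A) / det(I−A) ≈
  [   1.5789     0.1316]
  [   0.5263     1.7105]
Δx = (I − A)⁻¹ Δd with Δd having +100 in the Energy component and 0 elsewhere.
So Δx_1 = L_11 · (+100), where L_11 = adj(I−A)_11 / det(I−A) = 0.60 / 0.3800.
Δx_1 = 0.60 × (+100) / 0.3800 = 60.00 / 0.3800 ≈ 157.89.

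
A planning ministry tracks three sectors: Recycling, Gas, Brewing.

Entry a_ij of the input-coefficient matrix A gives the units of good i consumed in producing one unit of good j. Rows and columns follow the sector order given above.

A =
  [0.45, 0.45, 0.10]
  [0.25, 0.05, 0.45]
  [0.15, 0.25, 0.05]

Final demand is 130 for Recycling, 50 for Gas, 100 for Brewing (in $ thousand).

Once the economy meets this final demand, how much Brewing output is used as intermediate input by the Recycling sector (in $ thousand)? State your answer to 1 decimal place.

z_31 = 84.1

I − A =
  [   0.55    -0.45    -0.10]
  [  -0.25     0.95    -0.45]
  [  -0.15    -0.25     0.95]
Cofactors of I−A, C_ij = (−1)^(i+j)·(minor ij) (rows/columns in the sector order above):
  C_11 = (0.95)(0.95) − (-0.45)(-0.25) = 0.7900
  C_12 = −[(-0.25)(0.95) − (-0.45)(-0.15)] = 0.3050
  C_13 = (-0.25)(-0.25) − (0.95)(-0.15) = 0.2050
  C_21 = −[(-0.45)(0.95) − (-0.10)(-0.25)] = 0.4525
  C_22 = (0.55)(0.95) − (-0.10)(-0.15) = 0.5075
  C_23 = −[(0.55)(-0.25) − (-0.45)(-0.15)] = 0.2050
  C_31 = (-0.45)(-0.45) − (-0.10)(0.95) = 0.2975
  C_32 = −[(0.55)(-0.45) − (-0.10)(-0.25)] = 0.2725
  C_33 = (0.55)(0.95) − (-0.45)(-0.25) = 0.4100
det(I−A) = Σ_j (I−A)_1j·C_1j = (0.55)(0.7900) + (-0.45)(0.3050) + (-0.10)(0.2050) = 0.27675
adj(I−A) = Cᵀ =
  [ 0.7900   0.4525   0.2975]
  [ 0.3050   0.5075   0.2725]
  [ 0.2050   0.2050   0.4100]
(I − A)⁻¹ = adj(I−A) / det(I−A) ≈
  [   2.8546     1.6350     1.0750]
  [   1.1021     1.8338     0.9846]
  [   0.7407     0.7407     1.4815]
First solve x = (I − A)⁻¹ d = adj(I−A)·d / det(I−A); in particular x_1 = (0.7900·130 + 0.4525·50 + 0.2975·100) / 0.27675 = 155.075 / 0.27675 ≈ 560.343.
Intermediate flow from 3 to 1: z_31 = a_31 · x_1 = 0.15 × 155.075 / 0.27675 = 23.26125 / 0.27675 ≈ 84.1.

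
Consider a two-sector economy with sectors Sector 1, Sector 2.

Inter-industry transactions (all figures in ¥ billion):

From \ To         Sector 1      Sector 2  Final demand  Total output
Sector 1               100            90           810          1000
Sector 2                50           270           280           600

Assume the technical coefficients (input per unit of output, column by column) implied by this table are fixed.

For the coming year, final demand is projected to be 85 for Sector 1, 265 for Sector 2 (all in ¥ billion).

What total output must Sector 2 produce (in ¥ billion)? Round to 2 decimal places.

x_2 = 497.95

Technical coefficients a_ij = z_ij / X_j:
  a_11 = 100/1000 = 0.10, a_21 = 50/1000 = 0.05
  a_12 = 90/600 = 0.15, a_22 = 270/600 = 0.45
I − A =
  [   0.90    -0.15]
  [  -0.05     0.55]
det(I−A) = (0.90)(0.55) − (-0.15)(-0.05) = 0.4875
adj(I−A) = [[0.55, 0.15], [0.05, 0.90]]
(I − A)⁻¹ = adj(I−A) / det(I−A) ≈
  [   1.1282     0.3077]
  [   0.1026     1.8462]
x = (I − A)⁻¹ d = adj(I−A)·d / det(I−A), with det(I−A) = 0.4875:
  x_1 = (0.55·85 + 0.15·265) / 0.4875 = 86.50 / 0.4875 ≈ 177.44
  x_2 = (0.05·85 + 0.90·265) / 0.4875 = 242.75 / 0.4875 ≈ 497.95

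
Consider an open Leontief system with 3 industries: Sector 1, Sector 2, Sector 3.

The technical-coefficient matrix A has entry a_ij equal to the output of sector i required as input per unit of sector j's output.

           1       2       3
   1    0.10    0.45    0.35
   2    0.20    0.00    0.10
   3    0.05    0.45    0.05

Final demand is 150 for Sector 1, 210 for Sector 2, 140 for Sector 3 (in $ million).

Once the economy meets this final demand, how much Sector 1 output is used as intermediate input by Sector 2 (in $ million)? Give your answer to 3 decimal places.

I − A =
  [   0.90    -0.45    -0.35]
  [  -0.20     1.00    -0.10]
  [  -0.05    -0.45     0.95]
Cofactors of I−A, C_ij = (−1)^(i+j)·(minor ij) (rows/columns in the sector order above):
  C_11 = (1.00)(0.95) − (-0.10)(-0.45) = 0.9050
  C_12 = −[(-0.20)(0.95) − (-0.10)(-0.05)] = 0.1950
  C_13 = (-0.20)(-0.45) − (1.00)(-0.05) = 0.1400
  C_21 = −[(-0.45)(0.95) − (-0.35)(-0.45)] = 0.5850
  C_22 = (0.90)(0.95) − (-0.35)(-0.05) = 0.8375
  C_23 = −[(0.90)(-0.45) − (-0.45)(-0.05)] = 0.4275
  C_31 = (-0.45)(-0.10) − (-0.35)(1.00) = 0.3950
  C_32 = −[(0.90)(-0.10) − (-0.35)(-0.20)] = 0.1600
  C_33 = (0.90)(1.00) − (-0.45)(-0.20) = 0.8100
det(I−A) = Σ_j (I−A)_1j·C_1j = (0.90)(0.9050) + (-0.45)(0.1950) + (-0.35)(0.1400) = 0.67775
adj(I−A) = Cᵀ =
  [ 0.9050   0.5850   0.3950]
  [ 0.1950   0.8375   0.1600]
  [ 0.1400   0.4275   0.8100]
(I − A)⁻¹ = adj(I−A) / det(I−A) ≈
  [   1.3353     0.8632     0.5828]
  [   0.2877     1.2357     0.2361]
  [   0.2066     0.6308     1.1951]
First solve x = (I − A)⁻¹ d = adj(I−A)·d / det(I−A); in particular x_2 = (0.1950·150 + 0.8375·210 + 0.1600·140) / 0.67775 = 227.525 / 0.67775 ≈ 335.70638.
Intermediate flow from 1 to 2: z_12 = a_12 · x_2 = 0.45 × 227.525 / 0.67775 = 102.38625 / 0.67775 ≈ 151.068.

z_12 = 151.068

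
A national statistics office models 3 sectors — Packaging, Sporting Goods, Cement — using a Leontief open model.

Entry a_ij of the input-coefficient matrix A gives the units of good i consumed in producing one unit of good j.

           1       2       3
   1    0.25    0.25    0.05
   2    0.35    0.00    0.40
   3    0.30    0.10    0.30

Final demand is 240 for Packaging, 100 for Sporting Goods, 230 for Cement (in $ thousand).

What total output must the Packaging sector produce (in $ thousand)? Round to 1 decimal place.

I − A =
  [   0.75    -0.25    -0.05]
  [  -0.35     1.00    -0.40]
  [  -0.30    -0.10     0.70]
Cofactors of I−A, C_ij = (−1)^(i+j)·(minor ij) (rows/columns in the sector order above):
  C_11 = (1.00)(0.70) − (-0.40)(-0.10) = 0.6600
  C_12 = −[(-0.35)(0.70) − (-0.40)(-0.30)] = 0.3650
  C_13 = (-0.35)(-0.10) − (1.00)(-0.30) = 0.3350
  C_21 = −[(-0.25)(0.70) − (-0.05)(-0.10)] = 0.1800
  C_22 = (0.75)(0.70) − (-0.05)(-0.30) = 0.5100
  C_23 = −[(0.75)(-0.10) − (-0.25)(-0.30)] = 0.1500
  C_31 = (-0.25)(-0.40) − (-0.05)(1.00) = 0.1500
  C_32 = −[(0.75)(-0.40) − (-0.05)(-0.35)] = 0.3175
  C_33 = (0.75)(1.00) − (-0.25)(-0.35) = 0.6625
det(I−A) = Σ_j (I−A)_1j·C_1j = (0.75)(0.6600) + (-0.25)(0.3650) + (-0.05)(0.3350) = 0.3870
adj(I−A) = Cᵀ =
  [ 0.6600   0.1800   0.1500]
  [ 0.3650   0.5100   0.3175]
  [ 0.3350   0.1500   0.6625]
(I − A)⁻¹ = adj(I−A) / det(I−A) ≈
  [   1.7054     0.4651     0.3876]
  [   0.9432     1.3178     0.8204]
  [   0.8656     0.3876     1.7119]
x = (I − A)⁻¹ d = adj(I−A)·d / det(I−A), with det(I−A) = 0.3870:
  x_1 = (0.6600·240 + 0.1800·100 + 0.1500·230) / 0.3870 = 210.90 / 0.3870 ≈ 545.0
  x_2 = (0.3650·240 + 0.5100·100 + 0.3175·230) / 0.3870 = 211.625 / 0.3870 ≈ 546.8
  x_3 = (0.3350·240 + 0.1500·100 + 0.6625·230) / 0.3870 = 247.775 / 0.3870 ≈ 640.2

x_1 = 545.0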